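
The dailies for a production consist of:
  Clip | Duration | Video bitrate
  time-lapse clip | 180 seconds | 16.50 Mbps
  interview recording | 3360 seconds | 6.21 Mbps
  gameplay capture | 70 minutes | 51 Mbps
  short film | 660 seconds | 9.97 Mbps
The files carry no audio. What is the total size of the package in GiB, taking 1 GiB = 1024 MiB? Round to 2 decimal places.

time-lapse clip: 16.500 Mbps × 180 s = 2970.0 Mb
interview recording: 6.210 Mbps × 3360 s = 20865.6 Mb
gameplay capture: 51.000 Mbps × 4200 s = 214200.0 Mb
short film: 9.970 Mbps × 660 s = 6580.2 Mb
Total: 244615.8 Mb = 30577.0 MB.
= 28.48 GiB.

28.48 GiB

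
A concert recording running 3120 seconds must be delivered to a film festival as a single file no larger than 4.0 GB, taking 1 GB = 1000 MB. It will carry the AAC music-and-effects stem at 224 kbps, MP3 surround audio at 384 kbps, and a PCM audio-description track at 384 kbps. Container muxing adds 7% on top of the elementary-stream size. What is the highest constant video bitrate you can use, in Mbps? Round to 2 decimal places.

Budget: 4.0 GB = 32000.0 Mb.
Stream payload after overhead: 32000.0 / 1.07 = 29906.5 Mb.
Total bitrate budget: 29906.5 Mb / 3120 s = 9.585 Mbps.
Audio total: 224 + 384 + 384 = 992 kbps = 0.992 Mbps.
Video: 9.585 − 0.992 = 8.593 Mbps.

8.59 Mbps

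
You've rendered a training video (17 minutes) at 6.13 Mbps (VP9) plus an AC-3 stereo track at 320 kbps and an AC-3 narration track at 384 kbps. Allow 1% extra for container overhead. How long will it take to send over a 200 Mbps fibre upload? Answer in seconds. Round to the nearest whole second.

17 min = 1020 s
Audio total: 320 + 384 = 704 kbps = 0.704 Mbps.
Total bitrate: 6.834 Mbps.
File: 6.834 Mbps × 1020 s = 6970.7 Mb.
With 1% container overhead: ×1.01. → 7040.4 Mb.
At 200 Mbps: 7040.4 / 200 = 35.2 s ≈ 35.2 seconds.

35 seconds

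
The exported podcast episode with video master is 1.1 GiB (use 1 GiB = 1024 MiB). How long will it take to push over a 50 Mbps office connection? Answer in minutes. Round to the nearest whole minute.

3 minutes

File: 1.1 GiB = 9448.9 Mb.
At 50 Mbps: 9448.9 / 50 = 189.0 s ≈ 3.15 minutes.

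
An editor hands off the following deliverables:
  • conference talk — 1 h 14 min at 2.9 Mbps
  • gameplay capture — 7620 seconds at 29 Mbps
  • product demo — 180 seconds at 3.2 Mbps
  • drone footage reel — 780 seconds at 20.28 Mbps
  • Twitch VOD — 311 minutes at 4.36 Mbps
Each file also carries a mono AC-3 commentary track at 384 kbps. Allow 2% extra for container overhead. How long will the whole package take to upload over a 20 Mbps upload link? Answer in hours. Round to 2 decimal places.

Audio: 384 kbps = 0.384 Mbps.
conference talk: 3.284 Mbps × 4440 s × 1.02 = 14872.6 Mb
gameplay capture: 29.384 Mbps × 7620 s × 1.02 = 228384.2 Mb
product demo: 3.584 Mbps × 180 s × 1.02 = 658.0 Mb
drone footage reel: 20.664 Mbps × 780 s × 1.02 = 16440.3 Mb
Twitch VOD: 4.744 Mbps × 18660 s × 1.02 = 90293.5 Mb
Total: 350648.6 Mb = 43831.1 MB.
At 20 Mbps: 350648.6 / 20 = 17532 s ≈ 4.87 hours.

4.87 hours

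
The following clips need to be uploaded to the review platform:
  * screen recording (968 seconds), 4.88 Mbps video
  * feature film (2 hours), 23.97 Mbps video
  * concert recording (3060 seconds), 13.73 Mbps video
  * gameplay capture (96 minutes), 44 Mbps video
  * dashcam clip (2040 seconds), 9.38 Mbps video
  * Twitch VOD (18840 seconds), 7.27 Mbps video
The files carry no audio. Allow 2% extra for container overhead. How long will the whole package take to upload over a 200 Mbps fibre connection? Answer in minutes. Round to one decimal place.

53.5 minutes

screen recording: 4.880 Mbps × 968 s × 1.02 = 4818.3 Mb
feature film: 23.970 Mbps × 7200 s × 1.02 = 176035.7 Mb
concert recording: 13.730 Mbps × 3060 s × 1.02 = 42854.1 Mb
gameplay capture: 44.000 Mbps × 5760 s × 1.02 = 258508.8 Mb
dashcam clip: 9.380 Mbps × 2040 s × 1.02 = 19517.9 Mb
Twitch VOD: 7.270 Mbps × 18840 s × 1.02 = 139706.1 Mb
Total: 641440.9 Mb = 80180.1 MB.
At 200 Mbps: 641440.9 / 200 = 3207 s ≈ 53.5 minutes.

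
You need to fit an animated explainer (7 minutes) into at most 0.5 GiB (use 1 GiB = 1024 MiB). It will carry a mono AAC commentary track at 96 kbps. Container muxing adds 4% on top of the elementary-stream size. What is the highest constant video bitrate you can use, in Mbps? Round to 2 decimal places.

Budget: 0.5 GiB = 4295.0 Mb.
Stream payload after overhead: 4295.0 / 1.04 = 4129.8 Mb.
7 min = 420 s
Total bitrate budget: 4129.8 Mb / 420 s = 9.833 Mbps.
Audio: 96 kbps = 0.096 Mbps.
Video: 9.833 − 0.096 = 9.737 Mbps.

9.74 Mbps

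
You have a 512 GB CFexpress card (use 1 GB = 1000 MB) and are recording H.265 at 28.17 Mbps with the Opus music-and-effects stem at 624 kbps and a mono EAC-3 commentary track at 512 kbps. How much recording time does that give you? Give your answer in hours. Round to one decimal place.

Audio total: 624 + 512 = 1136 kbps = 1.136 Mbps.
Total bitrate: 28.17 + 1.136 = 29.306 Mbps.
Capacity: 512 GB = 4,096,000 Mb.
Recording time: 4,096,000 / 29.306 = 139,767 s ≈ 38.8 hours.

38.8 hours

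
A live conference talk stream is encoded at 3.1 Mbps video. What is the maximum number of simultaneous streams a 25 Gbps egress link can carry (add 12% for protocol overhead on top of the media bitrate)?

7200

On the wire with 12% overhead: 3.472 Mbps.
25 Gbps = 25,000 Mbps; 25,000 / 3.472 = 7200.46 → 7200 viewers.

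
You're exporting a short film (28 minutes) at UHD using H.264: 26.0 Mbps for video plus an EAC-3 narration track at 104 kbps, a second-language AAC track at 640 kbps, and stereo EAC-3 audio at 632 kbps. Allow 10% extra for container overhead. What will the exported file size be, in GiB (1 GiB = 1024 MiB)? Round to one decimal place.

5.9 GiB

28 min = 1680 s
Audio total: 104 + 640 + 632 = 1376 kbps = 1.376 Mbps.
Total bitrate: 26.0 + 1.376 = 27.376 Mbps.
Stream data: 27.376 Mbps × 1680 s = 45991.7 Mb.
With 10% container overhead: ×1.10.
50,591 Mb = 6,323,856,000 bytes ÷ 1,073,741,824 = 5.890 GiB.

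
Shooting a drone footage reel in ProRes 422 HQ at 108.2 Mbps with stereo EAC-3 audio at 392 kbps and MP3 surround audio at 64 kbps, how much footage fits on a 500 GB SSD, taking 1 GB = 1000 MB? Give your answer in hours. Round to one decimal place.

10.2 hours

Audio total: 392 + 64 = 456 kbps = 0.456 Mbps.
Total bitrate: 108.2 + 0.456 = 108.656 Mbps.
Capacity: 500 GB = 4,000,000 Mb.
Recording time: 4,000,000 / 108.656 = 36,813 s ≈ 10.2 hours.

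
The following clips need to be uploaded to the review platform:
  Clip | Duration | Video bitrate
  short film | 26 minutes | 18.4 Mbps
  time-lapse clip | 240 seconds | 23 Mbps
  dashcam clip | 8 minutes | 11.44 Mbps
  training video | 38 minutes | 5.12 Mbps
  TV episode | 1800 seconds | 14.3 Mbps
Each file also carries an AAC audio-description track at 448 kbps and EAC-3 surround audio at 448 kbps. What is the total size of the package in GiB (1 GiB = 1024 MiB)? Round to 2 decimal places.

Audio total: 448 + 448 = 896 kbps = 0.896 Mbps.
short film: 19.296 Mbps × 1560 s = 30101.8 Mb
time-lapse clip: 23.896 Mbps × 240 s = 5735.0 Mb
dashcam clip: 12.336 Mbps × 480 s = 5921.3 Mb
training video: 6.016 Mbps × 2280 s = 13716.5 Mb
TV episode: 15.196 Mbps × 1800 s = 27352.8 Mb
Total: 82827.4 Mb = 10353.4 MB.
= 9.642 GiB.

9.64 GiB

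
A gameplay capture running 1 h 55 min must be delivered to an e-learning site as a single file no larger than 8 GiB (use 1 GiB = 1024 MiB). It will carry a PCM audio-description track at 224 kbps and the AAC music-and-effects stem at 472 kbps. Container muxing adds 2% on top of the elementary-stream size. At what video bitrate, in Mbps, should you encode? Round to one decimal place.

9.1 Mbps

Budget: 8 GiB = 68719.5 Mb.
Stream payload after overhead: 68719.5 / 1.02 = 67372.0 Mb.
1 h 55 min = 115 min = 6900 s
Total bitrate budget: 67372.0 Mb / 6900 s = 9.764 Mbps.
Audio total: 224 + 472 = 696 kbps = 0.696 Mbps.
Video: 9.764 − 0.696 = 9.068 Mbps.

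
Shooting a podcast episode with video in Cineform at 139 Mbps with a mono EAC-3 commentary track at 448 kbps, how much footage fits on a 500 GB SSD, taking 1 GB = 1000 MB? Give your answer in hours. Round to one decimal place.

Audio: 448 kbps = 0.448 Mbps.
Total bitrate: 139 + 0.448 = 139.448 Mbps.
Capacity: 500 GB = 4,000,000 Mb.
Recording time: 4,000,000 / 139.448 = 28,685 s ≈ 7.97 hours.

8.0 hours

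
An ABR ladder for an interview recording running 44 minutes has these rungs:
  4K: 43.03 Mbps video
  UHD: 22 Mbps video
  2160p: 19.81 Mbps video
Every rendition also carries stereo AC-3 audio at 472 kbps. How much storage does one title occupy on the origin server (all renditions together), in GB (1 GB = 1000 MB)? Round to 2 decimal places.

28.46 GB

44 min = 2640 s
Audio: 472 kbps = 0.472 Mbps.
Sum of rendition bitrates: (43.03+0.472) + (22+0.472) + (19.81+0.472) = 86.256 Mbps.
× 2640 s = 227,716 Mb = 28,464 MB = 28.46 GB.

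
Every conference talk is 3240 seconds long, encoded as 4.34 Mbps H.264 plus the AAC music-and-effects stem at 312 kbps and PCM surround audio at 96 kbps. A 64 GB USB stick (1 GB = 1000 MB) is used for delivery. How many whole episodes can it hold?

Audio total: 312 + 96 = 408 kbps = 0.408 Mbps.
Total bitrate: 4.748 Mbps.
Per item: 4.748 Mbps × 3240 s = 15,384 Mb = 1,923 MB.
Capacity: 64 GB = 512,000 Mb; 33.28 items → 33 complete.

33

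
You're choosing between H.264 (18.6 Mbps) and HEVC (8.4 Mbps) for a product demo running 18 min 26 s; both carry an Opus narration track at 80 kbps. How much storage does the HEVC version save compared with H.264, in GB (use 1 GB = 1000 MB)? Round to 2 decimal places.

18 min 26 s = 1106 s
Audio: 80 kbps = 0.080 Mbps.
H.264: 18.680 Mbps × 1106 s = 20660.1 Mb = 2.583 GB.
HEVC: 8.480 Mbps × 1106 s = 9378.9 Mb = 1.172 GB.
Saving: 2.583 − 1.172 = 1.410 GB.

1.41 GB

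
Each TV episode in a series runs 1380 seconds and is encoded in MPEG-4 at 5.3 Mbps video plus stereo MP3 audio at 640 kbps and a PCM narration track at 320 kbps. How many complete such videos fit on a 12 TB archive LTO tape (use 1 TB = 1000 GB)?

11112

Audio total: 640 + 320 = 960 kbps = 0.960 Mbps.
Total bitrate: 6.260 Mbps.
Per item: 6.260 Mbps × 1380 s = 8,639 Mb = 1,080 MB.
Capacity: 12 TB = 96,000,000 Mb; 11112.65 items → 11112 complete.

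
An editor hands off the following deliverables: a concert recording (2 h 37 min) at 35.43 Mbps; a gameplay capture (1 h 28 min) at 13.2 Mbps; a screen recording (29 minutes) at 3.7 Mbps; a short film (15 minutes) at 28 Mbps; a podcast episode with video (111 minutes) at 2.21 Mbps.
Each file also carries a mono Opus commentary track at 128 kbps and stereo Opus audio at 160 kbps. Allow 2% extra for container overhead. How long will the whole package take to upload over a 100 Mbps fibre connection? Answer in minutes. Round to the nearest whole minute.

Audio total: 128 + 160 = 288 kbps = 0.288 Mbps.
concert recording: 35.718 Mbps × 9420 s × 1.02 = 343192.8 Mb
gameplay capture: 13.488 Mbps × 5280 s × 1.02 = 72641.0 Mb
screen recording: 3.988 Mbps × 1740 s × 1.02 = 7077.9 Mb
short film: 28.288 Mbps × 900 s × 1.02 = 25968.4 Mb
podcast episode with video: 2.498 Mbps × 6660 s × 1.02 = 16969.4 Mb
Total: 465849.5 Mb = 58231.2 MB.
At 100 Mbps: 465849.5 / 100 = 4658 s ≈ 77.6 minutes.

78 minutes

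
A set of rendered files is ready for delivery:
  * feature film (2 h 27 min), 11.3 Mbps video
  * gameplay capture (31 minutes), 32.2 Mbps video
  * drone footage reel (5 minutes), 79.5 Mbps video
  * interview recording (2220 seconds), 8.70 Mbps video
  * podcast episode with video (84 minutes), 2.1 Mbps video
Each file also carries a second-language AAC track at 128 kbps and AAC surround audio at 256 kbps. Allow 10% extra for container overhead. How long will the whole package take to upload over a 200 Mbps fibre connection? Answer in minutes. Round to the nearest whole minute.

Audio total: 128 + 256 = 384 kbps = 0.384 Mbps.
feature film: 11.684 Mbps × 8820 s × 1.10 = 113358.2 Mb
gameplay capture: 32.584 Mbps × 1860 s × 1.10 = 66666.9 Mb
drone footage reel: 79.884 Mbps × 300 s × 1.10 = 26361.7 Mb
interview recording: 9.084 Mbps × 2220 s × 1.10 = 22183.1 Mb
podcast episode with video: 2.484 Mbps × 5040 s × 1.10 = 13771.3 Mb
Total: 242341.2 Mb = 30292.6 MB.
At 200 Mbps: 242341.2 / 200 = 1212 s ≈ 20.2 minutes.

20 minutes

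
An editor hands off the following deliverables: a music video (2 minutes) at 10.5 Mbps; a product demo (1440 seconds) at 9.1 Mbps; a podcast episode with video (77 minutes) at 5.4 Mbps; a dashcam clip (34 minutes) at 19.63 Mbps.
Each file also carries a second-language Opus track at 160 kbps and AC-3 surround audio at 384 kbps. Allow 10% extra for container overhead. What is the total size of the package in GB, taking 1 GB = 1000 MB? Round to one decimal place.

Audio total: 160 + 384 = 544 kbps = 0.544 Mbps.
music video: 11.044 Mbps × 120 s × 1.10 = 1457.8 Mb
product demo: 9.644 Mbps × 1440 s × 1.10 = 15276.1 Mb
podcast episode with video: 5.944 Mbps × 4620 s × 1.10 = 30207.4 Mb
dashcam clip: 20.174 Mbps × 2040 s × 1.10 = 45270.5 Mb
Total: 92211.8 Mb = 11526.5 MB.
= 11.53 GB.

11.5 GB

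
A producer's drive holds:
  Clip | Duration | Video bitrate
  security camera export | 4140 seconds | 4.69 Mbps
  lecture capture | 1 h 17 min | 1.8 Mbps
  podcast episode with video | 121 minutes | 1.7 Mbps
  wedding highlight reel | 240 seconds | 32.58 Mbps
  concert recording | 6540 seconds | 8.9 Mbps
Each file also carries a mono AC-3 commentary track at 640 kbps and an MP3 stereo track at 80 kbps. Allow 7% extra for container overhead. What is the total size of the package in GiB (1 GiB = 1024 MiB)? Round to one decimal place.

15.3 GiB

Audio total: 640 + 80 = 720 kbps = 0.720 Mbps.
security camera export: 5.410 Mbps × 4140 s × 1.07 = 23965.2 Mb
lecture capture: 2.520 Mbps × 4620 s × 1.07 = 12457.4 Mb
podcast episode with video: 2.420 Mbps × 7260 s × 1.07 = 18799.0 Mb
wedding highlight reel: 33.300 Mbps × 240 s × 1.07 = 8551.4 Mb
concert recording: 9.620 Mbps × 6540 s × 1.07 = 67318.8 Mb
Total: 131091.9 Mb = 16386.5 MB.
= 15.26 GiB.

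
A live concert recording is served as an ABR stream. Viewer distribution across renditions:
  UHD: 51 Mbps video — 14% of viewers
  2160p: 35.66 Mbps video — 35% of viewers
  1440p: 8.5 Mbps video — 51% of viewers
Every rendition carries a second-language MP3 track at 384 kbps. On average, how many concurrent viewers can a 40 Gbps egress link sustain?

1643

Audio: 384 kbps = 0.384 Mbps.
Average per-viewer bitrate: 0.14×51.384 + 0.35×36.044 + 0.51×8.884 = 24.340 Mbps.
40 Gbps = 40,000 Mbps; 40,000 / 24.340 = 1643.39 → 1643.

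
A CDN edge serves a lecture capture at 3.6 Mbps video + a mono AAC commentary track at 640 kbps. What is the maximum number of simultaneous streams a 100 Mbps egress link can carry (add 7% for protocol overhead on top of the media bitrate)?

22

Audio: 640 kbps = 0.640 Mbps.
Per-viewer media rate: 4.240 Mbps.
On the wire with 7% overhead: 4.537 Mbps.
100 Mbps = 100.0 Mbps; 100.0 / 4.537 = 22.04 → 22 viewers.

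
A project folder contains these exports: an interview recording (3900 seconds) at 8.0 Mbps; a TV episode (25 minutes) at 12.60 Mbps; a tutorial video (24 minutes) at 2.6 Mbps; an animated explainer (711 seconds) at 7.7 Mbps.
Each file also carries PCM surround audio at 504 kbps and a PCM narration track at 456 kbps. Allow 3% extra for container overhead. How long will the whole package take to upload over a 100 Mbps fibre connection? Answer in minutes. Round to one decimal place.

Audio total: 504 + 456 = 960 kbps = 0.960 Mbps.
interview recording: 8.960 Mbps × 3900 s × 1.03 = 35992.3 Mb
TV episode: 13.560 Mbps × 1500 s × 1.03 = 20950.2 Mb
tutorial video: 3.560 Mbps × 1440 s × 1.03 = 5280.2 Mb
animated explainer: 8.660 Mbps × 711 s × 1.03 = 6342.0 Mb
Total: 68564.7 Mb = 8570.6 MB.
At 100 Mbps: 68564.7 / 100 = 686 s ≈ 11.4 minutes.

11.4 minutes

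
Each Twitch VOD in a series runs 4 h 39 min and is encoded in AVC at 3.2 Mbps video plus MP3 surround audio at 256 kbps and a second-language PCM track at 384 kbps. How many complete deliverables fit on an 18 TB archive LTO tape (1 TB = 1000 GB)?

2240

4 h 39 min = 279 min = 16740 s
Audio total: 256 + 384 = 640 kbps = 0.640 Mbps.
Total bitrate: 3.840 Mbps.
Per item: 3.840 Mbps × 16740 s = 64,282 Mb = 8,035 MB.
Capacity: 18 TB = 144,000,000 Mb; 2240.14 items → 2240 complete.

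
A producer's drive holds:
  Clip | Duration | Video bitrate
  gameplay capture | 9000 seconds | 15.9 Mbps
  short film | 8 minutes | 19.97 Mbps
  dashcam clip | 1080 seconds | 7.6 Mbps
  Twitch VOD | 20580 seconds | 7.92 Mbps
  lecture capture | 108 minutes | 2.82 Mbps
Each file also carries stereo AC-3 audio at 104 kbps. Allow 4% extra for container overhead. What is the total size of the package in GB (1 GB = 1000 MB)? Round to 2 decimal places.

44.99 GB

Audio: 104 kbps = 0.104 Mbps.
gameplay capture: 16.004 Mbps × 9000 s × 1.04 = 149797.4 Mb
short film: 20.074 Mbps × 480 s × 1.04 = 10020.9 Mb
dashcam clip: 7.704 Mbps × 1080 s × 1.04 = 8653.1 Mb
Twitch VOD: 8.024 Mbps × 20580 s × 1.04 = 171739.3 Mb
lecture capture: 2.924 Mbps × 6480 s × 1.04 = 19705.4 Mb
Total: 359916.2 Mb = 44989.5 MB.
= 44.99 GB.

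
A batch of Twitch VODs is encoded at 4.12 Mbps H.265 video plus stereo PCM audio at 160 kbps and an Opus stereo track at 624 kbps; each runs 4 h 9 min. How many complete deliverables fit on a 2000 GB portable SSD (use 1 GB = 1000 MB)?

4 h 9 min = 249 min = 14940 s
Audio total: 160 + 624 = 784 kbps = 0.784 Mbps.
Total bitrate: 4.904 Mbps.
Per item: 4.904 Mbps × 14940 s = 73,266 Mb = 9,158 MB.
Capacity: 2000 GB = 16,000,000 Mb; 218.38 items → 218 complete.

218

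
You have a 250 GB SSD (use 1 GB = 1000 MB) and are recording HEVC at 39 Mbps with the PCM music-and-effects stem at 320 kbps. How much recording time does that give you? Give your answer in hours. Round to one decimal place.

Audio: 320 kbps = 0.320 Mbps.
Total bitrate: 39 + 0.320 = 39.320 Mbps.
Capacity: 250 GB = 2,000,000 Mb.
Recording time: 2,000,000 / 39.320 = 50,865 s ≈ 14.1 hours.

14.1 hours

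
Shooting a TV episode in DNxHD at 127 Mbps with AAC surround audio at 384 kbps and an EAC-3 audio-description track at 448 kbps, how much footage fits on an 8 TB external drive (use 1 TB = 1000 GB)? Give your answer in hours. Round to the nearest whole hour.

139 hours

Audio total: 384 + 448 = 832 kbps = 0.832 Mbps.
Total bitrate: 127 + 0.832 = 127.832 Mbps.
Capacity: 8 TB = 64,000,000 Mb.
Recording time: 64,000,000 / 127.832 = 500,657 s ≈ 139 hours.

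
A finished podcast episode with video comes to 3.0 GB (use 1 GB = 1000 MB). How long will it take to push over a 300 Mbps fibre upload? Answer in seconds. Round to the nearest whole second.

80 seconds

File: 3.0 GB = 24000.0 Mb.
At 300 Mbps: 24000.0 / 300 = 80.0 s ≈ 80 seconds.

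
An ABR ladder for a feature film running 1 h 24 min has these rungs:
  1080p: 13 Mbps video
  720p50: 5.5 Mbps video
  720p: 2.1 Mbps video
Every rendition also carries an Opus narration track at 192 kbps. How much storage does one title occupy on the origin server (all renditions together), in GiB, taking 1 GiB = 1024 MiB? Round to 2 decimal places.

12.42 GiB

1 h 24 min = 84 min = 5040 s
Audio: 192 kbps = 0.192 Mbps.
Sum of rendition bitrates: (13+0.192) + (5.5+0.192) + (2.1+0.192) = 21.176 Mbps.
× 5040 s = 106,727 Mb = 13,341 MB = 12.42 GiB.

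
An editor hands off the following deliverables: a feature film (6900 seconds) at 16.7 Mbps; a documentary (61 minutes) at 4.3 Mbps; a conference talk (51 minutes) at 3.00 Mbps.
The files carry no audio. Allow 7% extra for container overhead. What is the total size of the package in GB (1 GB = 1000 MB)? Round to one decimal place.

18.7 GB

feature film: 16.700 Mbps × 6900 s × 1.07 = 123296.1 Mb
documentary: 4.300 Mbps × 3660 s × 1.07 = 16839.7 Mb
conference talk: 3.000 Mbps × 3060 s × 1.07 = 9822.6 Mb
Total: 149958.4 Mb = 18744.8 MB.
= 18.74 GB.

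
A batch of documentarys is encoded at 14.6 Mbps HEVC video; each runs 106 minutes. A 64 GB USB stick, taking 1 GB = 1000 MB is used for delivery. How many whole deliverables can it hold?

5

106 min = 6360 s
Per item: 14.600 Mbps × 6360 s = 92,856 Mb = 11,607 MB.
Capacity: 64 GB = 512,000 Mb; 5.51 items → 5 complete.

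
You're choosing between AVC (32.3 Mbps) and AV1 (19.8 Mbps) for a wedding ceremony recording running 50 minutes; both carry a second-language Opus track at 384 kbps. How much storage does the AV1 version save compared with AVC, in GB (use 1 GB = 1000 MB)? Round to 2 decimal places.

4.69 GB

50 min = 3000 s
Audio: 384 kbps = 0.384 Mbps.
AVC: 32.684 Mbps × 3000 s = 98052.0 Mb = 12.257 GB.
AV1: 20.184 Mbps × 3000 s = 60552.0 Mb = 7.569 GB.
Saving: 12.257 − 7.569 = 4.688 GB.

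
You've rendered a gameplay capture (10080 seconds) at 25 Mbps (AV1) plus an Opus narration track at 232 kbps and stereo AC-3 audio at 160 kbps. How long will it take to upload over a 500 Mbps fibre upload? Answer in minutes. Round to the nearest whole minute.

Audio total: 232 + 160 = 392 kbps = 0.392 Mbps.
Total bitrate: 25.392 Mbps.
File: 25.392 Mbps × 10080 s = 255951.4 Mb.
At 500 Mbps: 255951.4 / 500 = 511.9 s ≈ 8.53 minutes.

9 minutes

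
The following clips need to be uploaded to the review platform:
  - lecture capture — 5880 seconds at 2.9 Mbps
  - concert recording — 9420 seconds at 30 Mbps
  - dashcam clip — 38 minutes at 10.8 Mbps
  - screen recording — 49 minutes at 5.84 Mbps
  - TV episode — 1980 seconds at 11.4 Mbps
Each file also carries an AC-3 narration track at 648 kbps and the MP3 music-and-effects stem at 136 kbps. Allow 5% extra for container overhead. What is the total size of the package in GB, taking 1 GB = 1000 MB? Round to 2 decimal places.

50.09 GB

Audio total: 648 + 136 = 784 kbps = 0.784 Mbps.
lecture capture: 3.684 Mbps × 5880 s × 1.05 = 22745.0 Mb
concert recording: 30.784 Mbps × 9420 s × 1.05 = 304484.5 Mb
dashcam clip: 11.584 Mbps × 2280 s × 1.05 = 27732.1 Mb
screen recording: 6.624 Mbps × 2940 s × 1.05 = 20448.3 Mb
TV episode: 12.184 Mbps × 1980 s × 1.05 = 25330.5 Mb
Total: 400740.5 Mb = 50092.6 MB.
= 50.09 GB.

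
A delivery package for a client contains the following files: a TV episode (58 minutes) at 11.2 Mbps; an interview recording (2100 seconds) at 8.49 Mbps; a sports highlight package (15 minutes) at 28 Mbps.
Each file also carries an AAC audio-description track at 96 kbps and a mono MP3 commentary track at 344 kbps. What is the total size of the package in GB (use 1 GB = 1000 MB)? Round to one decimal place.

10.6 GB

Audio total: 96 + 344 = 440 kbps = 0.440 Mbps.
TV episode: 11.640 Mbps × 3480 s = 40507.2 Mb
interview recording: 8.930 Mbps × 2100 s = 18753.0 Mb
sports highlight package: 28.440 Mbps × 900 s = 25596.0 Mb
Total: 84856.2 Mb = 10607.0 MB.
= 10.61 GB.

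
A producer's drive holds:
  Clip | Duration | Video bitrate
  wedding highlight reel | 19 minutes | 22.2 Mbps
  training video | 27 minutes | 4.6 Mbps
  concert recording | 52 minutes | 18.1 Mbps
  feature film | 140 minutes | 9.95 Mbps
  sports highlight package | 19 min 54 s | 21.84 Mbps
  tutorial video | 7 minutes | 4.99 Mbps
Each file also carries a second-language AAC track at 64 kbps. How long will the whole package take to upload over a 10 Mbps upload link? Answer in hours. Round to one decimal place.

5.6 hours

Audio: 64 kbps = 0.064 Mbps.
wedding highlight reel: 22.264 Mbps × 1140 s = 25381.0 Mb
training video: 4.664 Mbps × 1620 s = 7555.7 Mb
concert recording: 18.164 Mbps × 3120 s = 56671.7 Mb
feature film: 10.014 Mbps × 8400 s = 84117.6 Mb
sports highlight package: 21.904 Mbps × 1194 s = 26153.4 Mb
tutorial video: 5.054 Mbps × 420 s = 2122.7 Mb
Total: 202002.0 Mb = 25250.2 MB.
At 10 Mbps: 202002.0 / 10 = 20200 s ≈ 5.61 hours.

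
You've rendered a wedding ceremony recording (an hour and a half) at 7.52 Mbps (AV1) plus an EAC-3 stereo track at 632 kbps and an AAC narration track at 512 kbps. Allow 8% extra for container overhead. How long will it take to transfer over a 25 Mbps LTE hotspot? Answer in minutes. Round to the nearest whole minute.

34 minutes

1.5 h = 5400 s
Audio total: 632 + 512 = 1144 kbps = 1.144 Mbps.
Total bitrate: 8.664 Mbps.
File: 8.664 Mbps × 5400 s = 46785.6 Mb.
With 8% container overhead: ×1.08. → 50528.4 Mb.
At 25 Mbps: 50528.4 / 25 = 2021.1 s ≈ 33.7 minutes.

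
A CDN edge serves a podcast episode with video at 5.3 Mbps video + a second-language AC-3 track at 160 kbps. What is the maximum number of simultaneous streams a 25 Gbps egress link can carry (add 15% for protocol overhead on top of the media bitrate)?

Audio: 160 kbps = 0.160 Mbps.
Per-viewer media rate: 5.460 Mbps.
On the wire with 15% overhead: 6.279 Mbps.
25 Gbps = 25,000 Mbps; 25,000 / 6.279 = 3981.53 → 3981 viewers.

3981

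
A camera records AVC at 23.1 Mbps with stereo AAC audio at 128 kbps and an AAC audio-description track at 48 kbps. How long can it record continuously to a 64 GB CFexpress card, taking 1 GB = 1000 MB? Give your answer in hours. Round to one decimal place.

6.1 hours

Audio total: 128 + 48 = 176 kbps = 0.176 Mbps.
Total bitrate: 23.1 + 0.176 = 23.276 Mbps.
Capacity: 64 GB = 512,000 Mb.
Recording time: 512,000 / 23.276 = 21,997 s ≈ 6.11 hours.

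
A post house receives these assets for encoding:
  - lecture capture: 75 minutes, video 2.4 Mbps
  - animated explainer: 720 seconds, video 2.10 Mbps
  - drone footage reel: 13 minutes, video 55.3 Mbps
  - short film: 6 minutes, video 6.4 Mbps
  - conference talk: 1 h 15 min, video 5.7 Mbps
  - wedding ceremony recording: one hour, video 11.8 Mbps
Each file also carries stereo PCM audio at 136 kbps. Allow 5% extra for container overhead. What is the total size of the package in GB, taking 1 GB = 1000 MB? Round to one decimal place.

16.8 GB

Audio: 136 kbps = 0.136 Mbps.
lecture capture: 2.536 Mbps × 4500 s × 1.05 = 11982.6 Mb
animated explainer: 2.236 Mbps × 720 s × 1.05 = 1690.4 Mb
drone footage reel: 55.436 Mbps × 780 s × 1.05 = 45402.1 Mb
short film: 6.536 Mbps × 360 s × 1.05 = 2470.6 Mb
conference talk: 5.836 Mbps × 4500 s × 1.05 = 27575.1 Mb
wedding ceremony recording: 11.936 Mbps × 3600 s × 1.05 = 45118.1 Mb
Total: 134238.9 Mb = 16779.9 MB.
= 16.78 GB.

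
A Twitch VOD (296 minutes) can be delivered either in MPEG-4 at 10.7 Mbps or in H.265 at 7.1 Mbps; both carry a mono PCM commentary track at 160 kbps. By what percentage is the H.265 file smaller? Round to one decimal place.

33.1%

296 min = 17760 s
Audio: 160 kbps = 0.160 Mbps.
MPEG-4: 10.860 Mbps × 17760 s = 192873.6 Mb = 24.109 GB.
H.265: 7.260 Mbps × 17760 s = 128937.6 Mb = 16.117 GB.
Reduction: (1 − 16.117/24.109) × 100 = 33.15%.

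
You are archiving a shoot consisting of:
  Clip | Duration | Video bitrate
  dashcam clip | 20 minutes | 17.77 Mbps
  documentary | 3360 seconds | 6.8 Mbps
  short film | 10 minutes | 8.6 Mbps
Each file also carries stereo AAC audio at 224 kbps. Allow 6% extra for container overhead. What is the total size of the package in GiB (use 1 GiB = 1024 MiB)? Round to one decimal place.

Audio: 224 kbps = 0.224 Mbps.
dashcam clip: 17.994 Mbps × 1200 s × 1.06 = 22888.4 Mb
documentary: 7.024 Mbps × 3360 s × 1.06 = 25016.7 Mb
short film: 8.824 Mbps × 600 s × 1.06 = 5612.1 Mb
Total: 53517.1 Mb = 6689.6 MB.
= 6.230 GiB.

6.2 GiB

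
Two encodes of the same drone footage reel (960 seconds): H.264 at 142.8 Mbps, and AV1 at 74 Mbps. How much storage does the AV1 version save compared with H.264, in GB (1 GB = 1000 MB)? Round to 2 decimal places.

H.264: 142.800 Mbps × 960 s = 137088.0 Mb = 17.136 GB.
AV1: 74.000 Mbps × 960 s = 71040.0 Mb = 8.880 GB.
Saving: 17.136 − 8.880 = 8.256 GB.

8.26 GB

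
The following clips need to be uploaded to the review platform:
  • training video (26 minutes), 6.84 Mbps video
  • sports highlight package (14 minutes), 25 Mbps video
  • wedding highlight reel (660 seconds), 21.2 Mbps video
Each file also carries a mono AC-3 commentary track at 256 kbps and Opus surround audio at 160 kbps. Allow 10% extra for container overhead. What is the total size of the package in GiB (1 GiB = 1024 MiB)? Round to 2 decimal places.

Audio total: 256 + 160 = 416 kbps = 0.416 Mbps.
training video: 7.256 Mbps × 1560 s × 1.10 = 12451.3 Mb
sports highlight package: 25.416 Mbps × 840 s × 1.10 = 23484.4 Mb
wedding highlight reel: 21.616 Mbps × 660 s × 1.10 = 15693.2 Mb
Total: 51628.9 Mb = 6453.6 MB.
= 6.010 GiB.

6.01 GiB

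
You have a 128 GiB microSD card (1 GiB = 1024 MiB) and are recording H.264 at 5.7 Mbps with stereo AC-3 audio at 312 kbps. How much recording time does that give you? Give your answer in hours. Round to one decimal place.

50.8 hours

Audio: 312 kbps = 0.312 Mbps.
Total bitrate: 5.7 + 0.312 = 6.012 Mbps.
Capacity: 128 GiB = 1,099,512 Mb.
Recording time: 1,099,512 / 6.012 = 182,886 s ≈ 50.8 hours.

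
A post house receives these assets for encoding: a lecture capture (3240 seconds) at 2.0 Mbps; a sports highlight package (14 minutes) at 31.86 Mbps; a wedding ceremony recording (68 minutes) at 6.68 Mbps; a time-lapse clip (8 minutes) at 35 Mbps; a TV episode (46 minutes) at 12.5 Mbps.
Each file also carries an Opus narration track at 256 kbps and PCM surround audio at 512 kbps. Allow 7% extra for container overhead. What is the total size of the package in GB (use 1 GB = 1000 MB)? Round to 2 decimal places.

Audio total: 256 + 512 = 768 kbps = 0.768 Mbps.
lecture capture: 2.768 Mbps × 3240 s × 1.07 = 9596.1 Mb
sports highlight package: 32.628 Mbps × 840 s × 1.07 = 29326.0 Mb
wedding ceremony recording: 7.448 Mbps × 4080 s × 1.07 = 32515.0 Mb
time-lapse clip: 35.768 Mbps × 480 s × 1.07 = 18370.4 Mb
TV episode: 13.268 Mbps × 2760 s × 1.07 = 39183.1 Mb
Total: 128990.6 Mb = 16123.8 MB.
= 16.12 GB.

16.12 GB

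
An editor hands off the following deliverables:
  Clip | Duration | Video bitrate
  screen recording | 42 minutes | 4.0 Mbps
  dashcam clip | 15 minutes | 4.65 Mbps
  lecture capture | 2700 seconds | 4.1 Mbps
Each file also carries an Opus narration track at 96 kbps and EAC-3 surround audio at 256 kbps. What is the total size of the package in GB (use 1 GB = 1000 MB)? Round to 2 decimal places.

3.44 GB

Audio total: 96 + 256 = 352 kbps = 0.352 Mbps.
screen recording: 4.352 Mbps × 2520 s = 10967.0 Mb
dashcam clip: 5.002 Mbps × 900 s = 4501.8 Mb
lecture capture: 4.452 Mbps × 2700 s = 12020.4 Mb
Total: 27489.2 Mb = 3436.2 MB.
= 3.436 GB.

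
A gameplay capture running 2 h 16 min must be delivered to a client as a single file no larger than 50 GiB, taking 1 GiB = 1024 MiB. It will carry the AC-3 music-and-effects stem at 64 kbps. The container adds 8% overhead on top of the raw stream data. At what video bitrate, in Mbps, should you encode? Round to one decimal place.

48.7 Mbps

Budget: 50 GiB = 429496.7 Mb.
Stream payload after overhead: 429496.7 / 1.08 = 397682.2 Mb.
2 h 16 min = 136 min = 8160 s
Total bitrate budget: 397682.2 Mb / 8160 s = 48.736 Mbps.
Audio: 64 kbps = 0.064 Mbps.
Video: 48.736 − 0.064 = 48.672 Mbps.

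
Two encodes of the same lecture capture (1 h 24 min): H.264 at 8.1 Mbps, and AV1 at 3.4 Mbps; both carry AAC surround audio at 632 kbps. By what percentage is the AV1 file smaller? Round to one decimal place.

1 h 24 min = 84 min = 5040 s
Audio: 632 kbps = 0.632 Mbps.
H.264: 8.732 Mbps × 5040 s = 44009.3 Mb = 5.501 GB.
AV1: 4.032 Mbps × 5040 s = 20321.3 Mb = 2.540 GB.
Reduction: (1 − 2.540/5.501) × 100 = 53.83%.

53.8%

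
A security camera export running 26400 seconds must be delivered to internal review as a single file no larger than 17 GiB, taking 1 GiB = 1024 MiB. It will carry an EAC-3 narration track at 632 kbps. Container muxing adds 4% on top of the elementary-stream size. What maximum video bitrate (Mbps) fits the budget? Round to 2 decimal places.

Budget: 17 GiB = 146028.9 Mb.
Stream payload after overhead: 146028.9 / 1.04 = 140412.4 Mb.
Total bitrate budget: 140412.4 Mb / 26400 s = 5.319 Mbps.
Audio: 632 kbps = 0.632 Mbps.
Video: 5.319 − 0.632 = 4.687 Mbps.

4.69 Mbps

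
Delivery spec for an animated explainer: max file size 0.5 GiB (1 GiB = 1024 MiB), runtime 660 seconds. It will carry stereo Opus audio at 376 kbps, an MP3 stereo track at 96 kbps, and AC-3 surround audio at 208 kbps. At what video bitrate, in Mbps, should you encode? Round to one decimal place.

Budget: 0.5 GiB = 4295.0 Mb.
Total bitrate budget: 4295.0 Mb / 660 s = 6.508 Mbps.
Audio total: 376 + 96 + 208 = 680 kbps = 0.680 Mbps.
Video: 6.508 − 0.680 = 5.828 Mbps.

5.8 Mbps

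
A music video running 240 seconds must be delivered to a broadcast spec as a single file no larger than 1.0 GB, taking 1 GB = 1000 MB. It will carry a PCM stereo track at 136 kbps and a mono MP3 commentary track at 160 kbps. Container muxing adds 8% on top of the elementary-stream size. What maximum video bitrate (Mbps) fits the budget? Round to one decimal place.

30.6 Mbps

Budget: 1.0 GB = 8000.0 Mb.
Stream payload after overhead: 8000.0 / 1.08 = 7407.4 Mb.
Total bitrate budget: 7407.4 Mb / 240 s = 30.864 Mbps.
Audio total: 136 + 160 = 296 kbps = 0.296 Mbps.
Video: 30.864 − 0.296 = 30.568 Mbps.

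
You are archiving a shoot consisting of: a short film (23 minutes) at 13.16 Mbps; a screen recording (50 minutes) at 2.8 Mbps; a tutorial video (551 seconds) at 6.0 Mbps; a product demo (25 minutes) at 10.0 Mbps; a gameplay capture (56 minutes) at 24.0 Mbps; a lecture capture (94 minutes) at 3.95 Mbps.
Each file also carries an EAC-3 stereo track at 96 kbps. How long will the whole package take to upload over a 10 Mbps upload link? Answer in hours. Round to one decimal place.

Audio: 96 kbps = 0.096 Mbps.
short film: 13.256 Mbps × 1380 s = 18293.3 Mb
screen recording: 2.896 Mbps × 3000 s = 8688.0 Mb
tutorial video: 6.096 Mbps × 551 s = 3358.9 Mb
product demo: 10.096 Mbps × 1500 s = 15144.0 Mb
gameplay capture: 24.096 Mbps × 3360 s = 80962.6 Mb
lecture capture: 4.046 Mbps × 5640 s = 22819.4 Mb
Total: 149266.2 Mb = 18658.3 MB.
At 10 Mbps: 149266.2 / 10 = 14927 s ≈ 4.15 hours.

4.1 hours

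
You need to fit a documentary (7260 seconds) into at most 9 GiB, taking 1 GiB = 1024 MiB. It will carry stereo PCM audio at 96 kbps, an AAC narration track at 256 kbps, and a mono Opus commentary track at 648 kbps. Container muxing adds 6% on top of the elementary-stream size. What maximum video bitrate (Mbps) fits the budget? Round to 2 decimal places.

Budget: 9 GiB = 77309.4 Mb.
Stream payload after overhead: 77309.4 / 1.06 = 72933.4 Mb.
Total bitrate budget: 72933.4 Mb / 7260 s = 10.046 Mbps.
Audio total: 96 + 256 + 648 = 1000 kbps = 1.000 Mbps.
Video: 10.046 − 1.000 = 9.046 Mbps.

9.05 Mbps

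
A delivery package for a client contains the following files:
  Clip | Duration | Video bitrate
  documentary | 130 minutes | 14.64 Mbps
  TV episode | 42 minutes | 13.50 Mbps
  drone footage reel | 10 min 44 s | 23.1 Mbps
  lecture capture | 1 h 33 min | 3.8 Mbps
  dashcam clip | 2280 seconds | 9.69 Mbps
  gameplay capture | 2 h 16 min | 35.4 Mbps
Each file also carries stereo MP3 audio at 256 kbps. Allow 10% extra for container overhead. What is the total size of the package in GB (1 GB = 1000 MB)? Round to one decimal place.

69.0 GB

Audio: 256 kbps = 0.256 Mbps.
documentary: 14.896 Mbps × 7800 s × 1.10 = 127807.7 Mb
TV episode: 13.756 Mbps × 2520 s × 1.10 = 38131.6 Mb
drone footage reel: 23.356 Mbps × 644 s × 1.10 = 16545.4 Mb
lecture capture: 4.056 Mbps × 5580 s × 1.10 = 24895.7 Mb
dashcam clip: 9.946 Mbps × 2280 s × 1.10 = 24944.6 Mb
gameplay capture: 35.656 Mbps × 8160 s × 1.10 = 320048.3 Mb
Total: 552373.3 Mb = 69046.7 MB.
= 69.05 GB.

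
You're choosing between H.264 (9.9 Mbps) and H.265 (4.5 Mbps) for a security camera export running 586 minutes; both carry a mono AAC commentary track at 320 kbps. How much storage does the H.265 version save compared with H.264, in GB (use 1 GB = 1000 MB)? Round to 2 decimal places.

23.73 GB

586 min = 35160 s
Audio: 320 kbps = 0.320 Mbps.
H.264: 10.220 Mbps × 35160 s = 359335.2 Mb = 44.917 GB.
H.265: 4.820 Mbps × 35160 s = 169471.2 Mb = 21.184 GB.
Saving: 44.917 − 21.184 = 23.733 GB.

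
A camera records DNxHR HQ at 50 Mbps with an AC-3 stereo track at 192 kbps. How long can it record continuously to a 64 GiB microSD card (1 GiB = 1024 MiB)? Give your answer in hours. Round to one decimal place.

Audio: 192 kbps = 0.192 Mbps.
Total bitrate: 50 + 0.192 = 50.192 Mbps.
Capacity: 64 GiB = 549,756 Mb.
Recording time: 549,756 / 50.192 = 10,953 s ≈ 3.04 hours.

3.0 hours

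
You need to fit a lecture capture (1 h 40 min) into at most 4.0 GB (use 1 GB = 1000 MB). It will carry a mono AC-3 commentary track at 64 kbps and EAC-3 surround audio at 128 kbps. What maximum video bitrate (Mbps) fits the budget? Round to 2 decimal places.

5.14 Mbps

Budget: 4.0 GB = 32000.0 Mb.
1 h 40 min = 100 min = 6000 s
Total bitrate budget: 32000.0 Mb / 6000 s = 5.333 Mbps.
Audio total: 64 + 128 = 192 kbps = 0.192 Mbps.
Video: 5.333 − 0.192 = 5.141 Mbps.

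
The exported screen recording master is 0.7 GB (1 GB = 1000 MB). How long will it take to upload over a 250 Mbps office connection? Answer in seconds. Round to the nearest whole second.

File: 0.7 GB = 5600.0 Mb.
At 250 Mbps: 5600.0 / 250 = 22.4 s ≈ 22.4 seconds.

22 seconds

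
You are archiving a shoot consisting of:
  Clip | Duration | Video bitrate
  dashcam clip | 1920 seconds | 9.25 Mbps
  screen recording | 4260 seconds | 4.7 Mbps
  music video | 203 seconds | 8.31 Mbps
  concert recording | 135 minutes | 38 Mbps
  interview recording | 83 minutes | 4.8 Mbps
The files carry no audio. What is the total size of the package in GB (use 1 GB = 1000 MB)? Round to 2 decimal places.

46.40 GB

dashcam clip: 9.250 Mbps × 1920 s = 17760.0 Mb
screen recording: 4.700 Mbps × 4260 s = 20022.0 Mb
music video: 8.310 Mbps × 203 s = 1686.9 Mb
concert recording: 38.000 Mbps × 8100 s = 307800.0 Mb
interview recording: 4.800 Mbps × 4980 s = 23904.0 Mb
Total: 371172.9 Mb = 46396.6 MB.
= 46.40 GB.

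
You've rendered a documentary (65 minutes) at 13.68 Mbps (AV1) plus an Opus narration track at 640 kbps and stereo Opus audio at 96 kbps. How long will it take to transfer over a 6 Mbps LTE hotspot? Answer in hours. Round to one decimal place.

2.6 hours

65 min = 3900 s
Audio total: 640 + 96 = 736 kbps = 0.736 Mbps.
Total bitrate: 14.416 Mbps.
File: 14.416 Mbps × 3900 s = 56222.4 Mb.
At 6 Mbps: 56222.4 / 6 = 9370.4 s ≈ 2.6 hours.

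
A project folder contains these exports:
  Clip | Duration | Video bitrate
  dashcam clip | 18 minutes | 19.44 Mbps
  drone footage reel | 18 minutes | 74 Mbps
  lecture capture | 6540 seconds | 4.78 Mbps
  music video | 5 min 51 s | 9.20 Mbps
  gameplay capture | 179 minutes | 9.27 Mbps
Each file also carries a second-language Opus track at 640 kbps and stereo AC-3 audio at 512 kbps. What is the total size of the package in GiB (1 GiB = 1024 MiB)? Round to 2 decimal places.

Audio total: 640 + 512 = 1152 kbps = 1.152 Mbps.
dashcam clip: 20.592 Mbps × 1080 s = 22239.4 Mb
drone footage reel: 75.152 Mbps × 1080 s = 81164.2 Mb
lecture capture: 5.932 Mbps × 6540 s = 38795.3 Mb
music video: 10.352 Mbps × 351 s = 3633.6 Mb
gameplay capture: 10.422 Mbps × 10740 s = 111932.3 Mb
Total: 257764.6 Mb = 32220.6 MB.
= 30.01 GiB.

30.01 GiB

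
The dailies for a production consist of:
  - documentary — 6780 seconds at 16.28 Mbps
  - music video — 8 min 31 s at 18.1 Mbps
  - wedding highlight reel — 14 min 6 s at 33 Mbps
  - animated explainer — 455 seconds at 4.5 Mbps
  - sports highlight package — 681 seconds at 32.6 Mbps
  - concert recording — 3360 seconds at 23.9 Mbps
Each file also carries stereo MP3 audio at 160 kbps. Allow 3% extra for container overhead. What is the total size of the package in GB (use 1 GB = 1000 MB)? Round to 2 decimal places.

Audio: 160 kbps = 0.160 Mbps.
documentary: 16.440 Mbps × 6780 s × 1.03 = 114807.1 Mb
music video: 18.260 Mbps × 511 s × 1.03 = 9610.8 Mb
wedding highlight reel: 33.160 Mbps × 846 s × 1.03 = 28895.0 Mb
animated explainer: 4.660 Mbps × 455 s × 1.03 = 2183.9 Mb
sports highlight package: 32.760 Mbps × 681 s × 1.03 = 22978.8 Mb
concert recording: 24.060 Mbps × 3360 s × 1.03 = 83266.8 Mb
Total: 261742.4 Mb = 32717.8 MB.
= 32.72 GB.

32.72 GB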